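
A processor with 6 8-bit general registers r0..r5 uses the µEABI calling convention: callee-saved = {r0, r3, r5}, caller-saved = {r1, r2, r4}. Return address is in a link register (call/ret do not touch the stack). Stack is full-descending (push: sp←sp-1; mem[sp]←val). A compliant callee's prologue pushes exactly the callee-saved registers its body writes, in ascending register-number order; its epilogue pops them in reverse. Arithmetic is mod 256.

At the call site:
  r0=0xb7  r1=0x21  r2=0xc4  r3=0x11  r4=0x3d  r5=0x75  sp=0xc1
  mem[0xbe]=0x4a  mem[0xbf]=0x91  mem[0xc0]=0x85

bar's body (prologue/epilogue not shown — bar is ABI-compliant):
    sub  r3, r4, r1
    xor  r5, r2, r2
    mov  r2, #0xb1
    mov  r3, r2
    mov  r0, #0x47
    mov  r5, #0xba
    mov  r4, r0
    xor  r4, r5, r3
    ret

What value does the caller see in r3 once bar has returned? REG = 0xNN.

REG = 0x11

prologue: push r0 -> mem[0xc0]=0xb7, sp=0xc0
prologue: push r3 -> mem[0xbf]=0x11, sp=0xbf
prologue: push r5 -> mem[0xbe]=0x75, sp=0xbe
body[0] sub  r3, r4, r1 -> r3=0x1c
body[1] xor  r5, r2, r2 -> r5=0x00
body[2] mov  r2, #0xb1 -> r2=0xb1
body[3] mov  r3, r2 -> r3=0xb1
body[4] mov  r0, #0x47 -> r0=0x47
body[5] mov  r5, #0xba -> r5=0xba
body[6] mov  r4, r0 -> r4=0x47
body[7] xor  r4, r5, r3 -> r4=0x0b
epilogue: pop r5=0x75, sp=0xbf
epilogue: pop r3=0x11, sp=0xc0
epilogue: pop r0=0xb7, sp=0xc1
r3 is callee-saved -> restored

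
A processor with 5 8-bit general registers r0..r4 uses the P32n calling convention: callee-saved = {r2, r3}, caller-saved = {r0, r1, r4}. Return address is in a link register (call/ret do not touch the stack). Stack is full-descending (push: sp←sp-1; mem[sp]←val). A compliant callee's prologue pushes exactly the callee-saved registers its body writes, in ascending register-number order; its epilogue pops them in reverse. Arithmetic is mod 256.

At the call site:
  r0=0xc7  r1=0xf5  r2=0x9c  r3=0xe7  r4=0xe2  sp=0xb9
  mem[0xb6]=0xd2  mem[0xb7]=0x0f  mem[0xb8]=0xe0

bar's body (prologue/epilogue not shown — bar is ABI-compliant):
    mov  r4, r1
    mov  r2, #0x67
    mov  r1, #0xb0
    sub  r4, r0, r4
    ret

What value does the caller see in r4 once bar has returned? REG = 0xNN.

REG = 0xd2

prologue: push r2 -> mem[0xb8]=0x9c, sp=0xb8
body[0] mov  r4, r1 -> r4=0xf5
body[1] mov  r2, #0x67 -> r2=0x67
body[2] mov  r1, #0xb0 -> r1=0xb0
body[3] sub  r4, r0, r4 -> r4=0xd2
epilogue: pop r2=0x9c, sp=0xb9
r4 is caller-saved -> body value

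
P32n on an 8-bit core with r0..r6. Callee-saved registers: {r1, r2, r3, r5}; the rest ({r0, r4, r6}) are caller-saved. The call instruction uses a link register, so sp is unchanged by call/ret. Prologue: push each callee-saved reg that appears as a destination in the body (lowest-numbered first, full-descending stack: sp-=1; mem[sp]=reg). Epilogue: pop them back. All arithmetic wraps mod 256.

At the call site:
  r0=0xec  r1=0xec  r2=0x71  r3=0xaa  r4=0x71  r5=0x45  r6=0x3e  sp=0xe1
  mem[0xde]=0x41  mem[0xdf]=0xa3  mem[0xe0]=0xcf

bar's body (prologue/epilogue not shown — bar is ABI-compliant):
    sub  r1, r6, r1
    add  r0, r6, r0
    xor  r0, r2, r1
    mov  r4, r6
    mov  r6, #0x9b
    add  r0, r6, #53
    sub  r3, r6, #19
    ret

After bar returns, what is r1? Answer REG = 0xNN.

REG = 0xec

prologue: push r1 → mem[0xe0]=0xec, sp=0xe0
prologue: push r3 → mem[0xdf]=0xaa, sp=0xdf
body[0] sub  r1, r6, r1 → r1=0x52
body[1] add  r0, r6, r0 → r0=0x2a
body[2] xor  r0, r2, r1 → r0=0x23
body[3] mov  r4, r6 → r4=0x3e
body[4] mov  r6, #0x9b → r6=0x9b
body[5] add  r0, r6, #53 → r0=0xd0
body[6] sub  r3, r6, #19 → r3=0x88
epilogue: pop r3=0xaa, sp=0xe0
epilogue: pop r1=0xec, sp=0xe1
r1 is callee-saved → restored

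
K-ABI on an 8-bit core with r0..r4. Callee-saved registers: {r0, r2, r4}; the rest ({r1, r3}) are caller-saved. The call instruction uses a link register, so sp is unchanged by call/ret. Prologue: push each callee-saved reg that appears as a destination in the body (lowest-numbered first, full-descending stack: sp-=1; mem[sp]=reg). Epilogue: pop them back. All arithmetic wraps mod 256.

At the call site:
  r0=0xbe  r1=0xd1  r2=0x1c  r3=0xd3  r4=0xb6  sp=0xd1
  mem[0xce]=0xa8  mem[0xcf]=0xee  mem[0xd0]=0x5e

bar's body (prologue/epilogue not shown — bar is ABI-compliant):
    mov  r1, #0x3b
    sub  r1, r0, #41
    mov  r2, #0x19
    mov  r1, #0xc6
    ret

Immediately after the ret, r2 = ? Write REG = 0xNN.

prologue: push r2 -> mem[0xd0]=0x1c, sp=0xd0
body[0] mov  r1, #0x3b -> r1=0x3b
body[1] sub  r1, r0, #41 -> r1=0x95
body[2] mov  r2, #0x19 -> r2=0x19
body[3] mov  r1, #0xc6 -> r1=0xc6
epilogue: pop r2=0x1c, sp=0xd1
r2 is callee-saved -> restored

REG = 0x1c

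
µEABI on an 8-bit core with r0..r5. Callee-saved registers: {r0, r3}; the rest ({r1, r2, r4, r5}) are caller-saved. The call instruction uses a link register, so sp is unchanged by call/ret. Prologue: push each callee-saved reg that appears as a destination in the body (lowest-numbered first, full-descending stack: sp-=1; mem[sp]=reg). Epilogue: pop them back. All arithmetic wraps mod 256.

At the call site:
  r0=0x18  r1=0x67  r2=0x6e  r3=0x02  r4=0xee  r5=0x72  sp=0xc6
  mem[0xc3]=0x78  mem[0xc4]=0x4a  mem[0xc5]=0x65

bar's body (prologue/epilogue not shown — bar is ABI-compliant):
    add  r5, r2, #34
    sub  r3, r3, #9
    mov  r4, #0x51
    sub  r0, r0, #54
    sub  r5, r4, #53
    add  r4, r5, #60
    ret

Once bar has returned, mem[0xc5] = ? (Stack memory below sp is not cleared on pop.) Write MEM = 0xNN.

prologue: push r0 → mem[0xc5]=0x18, sp=0xc5
prologue: push r3 → mem[0xc4]=0x02, sp=0xc4
body[0] add  r5, r2, #34 → r5=0x90
body[1] sub  r3, r3, #9 → r3=0xf9
body[2] mov  r4, #0x51 → r4=0x51
body[3] sub  r0, r0, #54 → r0=0xe2
body[4] sub  r5, r4, #53 → r5=0x1c
body[5] add  r4, r5, #60 → r4=0x58
epilogue: pop r3=0x02, sp=0xc5
epilogue: pop r0=0x18, sp=0xc6
prologue pushed ['r0', 'r3'] at ['0xc5', '0xc4']

MEM = 0x18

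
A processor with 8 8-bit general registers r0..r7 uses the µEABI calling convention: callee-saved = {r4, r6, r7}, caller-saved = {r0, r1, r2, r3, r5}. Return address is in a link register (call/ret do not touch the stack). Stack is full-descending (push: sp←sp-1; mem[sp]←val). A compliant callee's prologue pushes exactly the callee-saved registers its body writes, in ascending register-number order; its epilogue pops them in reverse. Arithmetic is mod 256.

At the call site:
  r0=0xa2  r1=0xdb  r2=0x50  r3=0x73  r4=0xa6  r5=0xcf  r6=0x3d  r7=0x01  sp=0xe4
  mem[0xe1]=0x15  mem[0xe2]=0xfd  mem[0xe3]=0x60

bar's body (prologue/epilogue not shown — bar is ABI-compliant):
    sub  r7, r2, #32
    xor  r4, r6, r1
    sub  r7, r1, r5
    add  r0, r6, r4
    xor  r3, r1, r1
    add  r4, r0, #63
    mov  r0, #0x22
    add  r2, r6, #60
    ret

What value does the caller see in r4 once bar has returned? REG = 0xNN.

REG = 0xa6

prologue: push r4 -> mem[0xe3]=0xa6, sp=0xe3
prologue: push r7 -> mem[0xe2]=0x01, sp=0xe2
body[0] sub  r7, r2, #32 -> r7=0x30
body[1] xor  r4, r6, r1 -> r4=0xe6
body[2] sub  r7, r1, r5 -> r7=0x0c
body[3] add  r0, r6, r4 -> r0=0x23
body[4] xor  r3, r1, r1 -> r3=0x00
body[5] add  r4, r0, #63 -> r4=0x62
body[6] mov  r0, #0x22 -> r0=0x22
body[7] add  r2, r6, #60 -> r2=0x79
epilogue: pop r7=0x01, sp=0xe3
epilogue: pop r4=0xa6, sp=0xe4
r4 is callee-saved -> restored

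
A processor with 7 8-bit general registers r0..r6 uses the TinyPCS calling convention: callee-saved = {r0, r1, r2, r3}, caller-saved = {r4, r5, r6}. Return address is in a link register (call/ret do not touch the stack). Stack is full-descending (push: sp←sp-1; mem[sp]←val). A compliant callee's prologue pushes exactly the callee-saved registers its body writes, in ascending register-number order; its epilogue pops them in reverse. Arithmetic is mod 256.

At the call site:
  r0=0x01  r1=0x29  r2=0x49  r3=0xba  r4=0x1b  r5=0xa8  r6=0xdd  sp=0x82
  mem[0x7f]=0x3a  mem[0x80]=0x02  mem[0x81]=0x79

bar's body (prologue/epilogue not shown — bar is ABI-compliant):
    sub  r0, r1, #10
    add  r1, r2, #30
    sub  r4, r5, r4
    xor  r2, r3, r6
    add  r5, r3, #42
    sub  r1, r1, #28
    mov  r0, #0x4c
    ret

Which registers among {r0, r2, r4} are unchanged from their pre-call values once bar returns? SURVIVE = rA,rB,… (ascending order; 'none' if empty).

SURVIVE = r0,r2

prologue: push r0 -> mem[0x81]=0x01, sp=0x81
prologue: push r1 -> mem[0x80]=0x29, sp=0x80
prologue: push r2 -> mem[0x7f]=0x49, sp=0x7f
body[0] sub  r0, r1, #10 -> r0=0x1f
body[1] add  r1, r2, #30 -> r1=0x67
body[2] sub  r4, r5, r4 -> r4=0x8d
body[3] xor  r2, r3, r6 -> r2=0x67
body[4] add  r5, r3, #42 -> r5=0xe4
body[5] sub  r1, r1, #28 -> r1=0x4b
body[6] mov  r0, #0x4c -> r0=0x4c
epilogue: pop r2=0x49, sp=0x80
epilogue: pop r1=0x29, sp=0x81
epilogue: pop r0=0x01, sp=0x82
r0: callee-saved, written=True
r2: callee-saved, written=True
r4: caller-saved, written=True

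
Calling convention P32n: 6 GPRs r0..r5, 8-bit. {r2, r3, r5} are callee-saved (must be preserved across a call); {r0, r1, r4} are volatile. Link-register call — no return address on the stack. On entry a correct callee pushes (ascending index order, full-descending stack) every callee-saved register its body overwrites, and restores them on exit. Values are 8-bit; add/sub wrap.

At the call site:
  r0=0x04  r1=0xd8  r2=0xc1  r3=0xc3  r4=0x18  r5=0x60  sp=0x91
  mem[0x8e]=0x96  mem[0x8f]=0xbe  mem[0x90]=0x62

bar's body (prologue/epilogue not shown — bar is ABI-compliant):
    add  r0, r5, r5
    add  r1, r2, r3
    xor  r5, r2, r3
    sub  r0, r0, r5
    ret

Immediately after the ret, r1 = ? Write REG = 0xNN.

prologue: push r5 → mem[0x90]=0x60, sp=0x90
body[0] add  r0, r5, r5 → r0=0xc0
body[1] add  r1, r2, r3 → r1=0x84
body[2] xor  r5, r2, r3 → r5=0x02
body[3] sub  r0, r0, r5 → r0=0xbe
epilogue: pop r5=0x60, sp=0x91
r1 is caller-saved → body value

REG = 0x84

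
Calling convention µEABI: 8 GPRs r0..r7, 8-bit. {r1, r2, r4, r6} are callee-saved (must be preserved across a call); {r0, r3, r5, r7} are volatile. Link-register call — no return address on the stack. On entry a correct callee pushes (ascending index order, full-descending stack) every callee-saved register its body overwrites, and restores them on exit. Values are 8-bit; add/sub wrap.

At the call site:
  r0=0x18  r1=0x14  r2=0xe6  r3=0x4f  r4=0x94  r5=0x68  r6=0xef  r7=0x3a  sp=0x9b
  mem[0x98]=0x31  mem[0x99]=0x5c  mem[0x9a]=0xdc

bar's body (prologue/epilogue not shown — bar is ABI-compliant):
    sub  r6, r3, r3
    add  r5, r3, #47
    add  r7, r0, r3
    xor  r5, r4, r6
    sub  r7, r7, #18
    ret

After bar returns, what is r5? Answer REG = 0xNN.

REG = 0x94

prologue: push r6 → mem[0x9a]=0xef, sp=0x9a
body[0] sub  r6, r3, r3 → r6=0x00
body[1] add  r5, r3, #47 → r5=0x7e
body[2] add  r7, r0, r3 → r7=0x67
body[3] xor  r5, r4, r6 → r5=0x94
body[4] sub  r7, r7, #18 → r7=0x55
epilogue: pop r6=0xef, sp=0x9b
r5 is caller-saved → body value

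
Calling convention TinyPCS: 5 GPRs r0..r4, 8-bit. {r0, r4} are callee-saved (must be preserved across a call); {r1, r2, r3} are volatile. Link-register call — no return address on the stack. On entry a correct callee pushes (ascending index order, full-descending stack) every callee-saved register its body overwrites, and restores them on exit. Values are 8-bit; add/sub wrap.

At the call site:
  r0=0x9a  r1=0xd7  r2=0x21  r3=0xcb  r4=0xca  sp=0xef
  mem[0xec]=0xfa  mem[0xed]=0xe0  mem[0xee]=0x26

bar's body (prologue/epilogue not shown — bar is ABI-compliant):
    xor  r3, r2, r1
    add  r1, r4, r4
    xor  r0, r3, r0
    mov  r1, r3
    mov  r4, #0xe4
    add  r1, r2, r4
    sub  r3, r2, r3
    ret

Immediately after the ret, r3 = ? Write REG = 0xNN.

prologue: push r0 -> mem[0xee]=0x9a, sp=0xee
prologue: push r4 -> mem[0xed]=0xca, sp=0xed
body[0] xor  r3, r2, r1 -> r3=0xf6
body[1] add  r1, r4, r4 -> r1=0x94
body[2] xor  r0, r3, r0 -> r0=0x6c
body[3] mov  r1, r3 -> r1=0xf6
body[4] mov  r4, #0xe4 -> r4=0xe4
body[5] add  r1, r2, r4 -> r1=0x05
body[6] sub  r3, r2, r3 -> r3=0x2b
epilogue: pop r4=0xca, sp=0xee
epilogue: pop r0=0x9a, sp=0xef
r3 is caller-saved -> body value

REG = 0x2b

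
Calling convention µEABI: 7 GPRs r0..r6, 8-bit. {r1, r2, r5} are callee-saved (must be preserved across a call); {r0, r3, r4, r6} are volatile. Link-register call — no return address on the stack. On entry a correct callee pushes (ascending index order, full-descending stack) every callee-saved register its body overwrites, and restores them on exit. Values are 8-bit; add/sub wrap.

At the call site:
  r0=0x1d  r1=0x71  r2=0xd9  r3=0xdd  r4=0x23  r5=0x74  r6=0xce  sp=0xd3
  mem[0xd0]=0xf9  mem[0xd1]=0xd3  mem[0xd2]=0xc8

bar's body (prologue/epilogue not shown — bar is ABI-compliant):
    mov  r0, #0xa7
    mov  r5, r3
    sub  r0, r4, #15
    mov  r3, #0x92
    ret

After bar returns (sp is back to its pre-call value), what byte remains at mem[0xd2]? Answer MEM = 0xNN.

MEM = 0x74

prologue: push r5 → mem[0xd2]=0x74, sp=0xd2
body[0] mov  r0, #0xa7 → r0=0xa7
body[1] mov  r5, r3 → r5=0xdd
body[2] sub  r0, r4, #15 → r0=0x14
body[3] mov  r3, #0x92 → r3=0x92
epilogue: pop r5=0x74, sp=0xd3
prologue pushed ['r5'] at ['0xd2']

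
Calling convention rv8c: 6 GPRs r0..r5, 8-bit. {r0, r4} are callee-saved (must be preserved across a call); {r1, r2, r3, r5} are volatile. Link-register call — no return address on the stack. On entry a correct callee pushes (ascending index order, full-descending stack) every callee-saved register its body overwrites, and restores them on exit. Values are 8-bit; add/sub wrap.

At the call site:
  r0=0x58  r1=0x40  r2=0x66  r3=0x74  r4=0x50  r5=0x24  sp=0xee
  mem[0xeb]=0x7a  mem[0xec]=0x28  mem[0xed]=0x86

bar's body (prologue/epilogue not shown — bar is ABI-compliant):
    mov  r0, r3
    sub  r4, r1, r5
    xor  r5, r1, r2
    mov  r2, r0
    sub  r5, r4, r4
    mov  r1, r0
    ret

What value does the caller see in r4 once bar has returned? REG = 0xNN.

REG = 0x50

prologue: push r0 -> mem[0xed]=0x58, sp=0xed
prologue: push r4 -> mem[0xec]=0x50, sp=0xec
body[0] mov  r0, r3 -> r0=0x74
body[1] sub  r4, r1, r5 -> r4=0x1c
body[2] xor  r5, r1, r2 -> r5=0x26
body[3] mov  r2, r0 -> r2=0x74
body[4] sub  r5, r4, r4 -> r5=0x00
body[5] mov  r1, r0 -> r1=0x74
epilogue: pop r4=0x50, sp=0xed
epilogue: pop r0=0x58, sp=0xee
r4 is callee-saved -> restored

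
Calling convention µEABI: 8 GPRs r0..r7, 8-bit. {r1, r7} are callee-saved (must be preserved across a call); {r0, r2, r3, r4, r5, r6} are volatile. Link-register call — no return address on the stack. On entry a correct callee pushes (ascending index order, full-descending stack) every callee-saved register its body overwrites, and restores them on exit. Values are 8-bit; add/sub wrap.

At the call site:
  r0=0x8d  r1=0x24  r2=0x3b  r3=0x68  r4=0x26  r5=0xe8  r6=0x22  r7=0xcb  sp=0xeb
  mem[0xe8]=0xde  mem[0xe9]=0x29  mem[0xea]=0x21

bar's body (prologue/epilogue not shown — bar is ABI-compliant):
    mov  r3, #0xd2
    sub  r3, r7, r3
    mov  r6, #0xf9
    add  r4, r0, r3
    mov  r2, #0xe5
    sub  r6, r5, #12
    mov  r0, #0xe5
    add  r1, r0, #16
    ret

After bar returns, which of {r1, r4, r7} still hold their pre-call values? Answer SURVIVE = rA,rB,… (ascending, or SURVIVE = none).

prologue: push r1 → mem[0xea]=0x24, sp=0xea
body[0] mov  r3, #0xd2 → r3=0xd2
body[1] sub  r3, r7, r3 → r3=0xf9
body[2] mov  r6, #0xf9 → r6=0xf9
body[3] add  r4, r0, r3 → r4=0x86
body[4] mov  r2, #0xe5 → r2=0xe5
body[5] sub  r6, r5, #12 → r6=0xdc
body[6] mov  r0, #0xe5 → r0=0xe5
body[7] add  r1, r0, #16 → r1=0xf5
epilogue: pop r1=0x24, sp=0xeb
r1: callee-saved, written=True
r4: caller-saved, written=True
r7: callee-saved, written=False

SURVIVE = r1,r7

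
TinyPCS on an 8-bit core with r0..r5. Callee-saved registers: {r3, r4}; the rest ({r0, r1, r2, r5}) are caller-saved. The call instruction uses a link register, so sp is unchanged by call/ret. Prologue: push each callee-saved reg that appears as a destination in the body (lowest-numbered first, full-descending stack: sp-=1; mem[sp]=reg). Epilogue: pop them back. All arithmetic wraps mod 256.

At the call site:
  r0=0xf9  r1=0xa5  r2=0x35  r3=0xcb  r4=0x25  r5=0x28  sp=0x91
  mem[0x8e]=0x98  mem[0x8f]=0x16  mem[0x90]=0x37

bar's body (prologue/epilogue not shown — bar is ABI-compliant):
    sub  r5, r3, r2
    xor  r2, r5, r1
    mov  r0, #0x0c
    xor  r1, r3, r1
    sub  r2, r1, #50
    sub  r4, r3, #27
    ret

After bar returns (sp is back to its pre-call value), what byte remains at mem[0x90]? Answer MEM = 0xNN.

MEM = 0x25

prologue: push r4 → mem[0x90]=0x25, sp=0x90
body[0] sub  r5, r3, r2 → r5=0x96
body[1] xor  r2, r5, r1 → r2=0x33
body[2] mov  r0, #0x0c → r0=0x0c
body[3] xor  r1, r3, r1 → r1=0x6e
body[4] sub  r2, r1, #50 → r2=0x3c
body[5] sub  r4, r3, #27 → r4=0xb0
epilogue: pop r4=0x25, sp=0x91
prologue pushed ['r4'] at ['0x90']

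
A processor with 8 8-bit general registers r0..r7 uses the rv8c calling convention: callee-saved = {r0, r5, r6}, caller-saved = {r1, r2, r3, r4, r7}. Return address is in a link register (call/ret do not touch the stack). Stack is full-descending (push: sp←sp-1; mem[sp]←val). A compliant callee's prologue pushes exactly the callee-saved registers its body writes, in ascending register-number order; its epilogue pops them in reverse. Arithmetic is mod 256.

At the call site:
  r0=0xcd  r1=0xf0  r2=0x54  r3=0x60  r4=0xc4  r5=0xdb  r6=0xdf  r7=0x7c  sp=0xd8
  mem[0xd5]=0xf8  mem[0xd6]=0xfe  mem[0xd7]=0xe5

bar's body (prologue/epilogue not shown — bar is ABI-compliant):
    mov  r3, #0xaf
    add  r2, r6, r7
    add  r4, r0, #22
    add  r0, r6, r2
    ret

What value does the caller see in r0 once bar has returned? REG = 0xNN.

prologue: push r0 -> mem[0xd7]=0xcd, sp=0xd7
body[0] mov  r3, #0xaf -> r3=0xaf
body[1] add  r2, r6, r7 -> r2=0x5b
body[2] add  r4, r0, #22 -> r4=0xe3
body[3] add  r0, r6, r2 -> r0=0x3a
epilogue: pop r0=0xcd, sp=0xd8
r0 is callee-saved -> restored

REG = 0xcd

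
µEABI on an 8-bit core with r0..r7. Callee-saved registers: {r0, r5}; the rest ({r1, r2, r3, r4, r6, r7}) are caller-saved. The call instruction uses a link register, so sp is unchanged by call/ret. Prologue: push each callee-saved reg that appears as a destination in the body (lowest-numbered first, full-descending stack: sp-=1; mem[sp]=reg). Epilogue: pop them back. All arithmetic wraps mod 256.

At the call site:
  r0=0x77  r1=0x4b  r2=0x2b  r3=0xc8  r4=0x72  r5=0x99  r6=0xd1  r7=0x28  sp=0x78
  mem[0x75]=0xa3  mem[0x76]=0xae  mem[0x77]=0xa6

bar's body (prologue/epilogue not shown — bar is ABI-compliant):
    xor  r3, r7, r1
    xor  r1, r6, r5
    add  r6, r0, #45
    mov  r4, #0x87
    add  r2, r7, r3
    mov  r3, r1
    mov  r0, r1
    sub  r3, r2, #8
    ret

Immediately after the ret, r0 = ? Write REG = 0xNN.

prologue: push r0 → mem[0x77]=0x77, sp=0x77
body[0] xor  r3, r7, r1 → r3=0x63
body[1] xor  r1, r6, r5 → r1=0x48
body[2] add  r6, r0, #45 → r6=0xa4
body[3] mov  r4, #0x87 → r4=0x87
body[4] add  r2, r7, r3 → r2=0x8b
body[5] mov  r3, r1 → r3=0x48
body[6] mov  r0, r1 → r0=0x48
body[7] sub  r3, r2, #8 → r3=0x83
epilogue: pop r0=0x77, sp=0x78
r0 is callee-saved → restored

REG = 0x77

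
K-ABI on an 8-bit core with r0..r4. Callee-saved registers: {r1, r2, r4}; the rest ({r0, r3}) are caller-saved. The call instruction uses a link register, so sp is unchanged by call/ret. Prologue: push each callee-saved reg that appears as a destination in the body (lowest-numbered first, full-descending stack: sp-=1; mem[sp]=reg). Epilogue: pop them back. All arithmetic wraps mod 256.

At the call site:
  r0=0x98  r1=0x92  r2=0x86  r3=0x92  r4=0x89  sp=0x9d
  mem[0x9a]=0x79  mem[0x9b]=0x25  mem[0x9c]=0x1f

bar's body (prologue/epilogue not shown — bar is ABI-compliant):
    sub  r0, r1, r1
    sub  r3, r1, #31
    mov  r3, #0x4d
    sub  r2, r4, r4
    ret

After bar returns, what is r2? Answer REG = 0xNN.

prologue: push r2 → mem[0x9c]=0x86, sp=0x9c
body[0] sub  r0, r1, r1 → r0=0x00
body[1] sub  r3, r1, #31 → r3=0x73
body[2] mov  r3, #0x4d → r3=0x4d
body[3] sub  r2, r4, r4 → r2=0x00
epilogue: pop r2=0x86, sp=0x9d
r2 is callee-saved → restored

REG = 0x86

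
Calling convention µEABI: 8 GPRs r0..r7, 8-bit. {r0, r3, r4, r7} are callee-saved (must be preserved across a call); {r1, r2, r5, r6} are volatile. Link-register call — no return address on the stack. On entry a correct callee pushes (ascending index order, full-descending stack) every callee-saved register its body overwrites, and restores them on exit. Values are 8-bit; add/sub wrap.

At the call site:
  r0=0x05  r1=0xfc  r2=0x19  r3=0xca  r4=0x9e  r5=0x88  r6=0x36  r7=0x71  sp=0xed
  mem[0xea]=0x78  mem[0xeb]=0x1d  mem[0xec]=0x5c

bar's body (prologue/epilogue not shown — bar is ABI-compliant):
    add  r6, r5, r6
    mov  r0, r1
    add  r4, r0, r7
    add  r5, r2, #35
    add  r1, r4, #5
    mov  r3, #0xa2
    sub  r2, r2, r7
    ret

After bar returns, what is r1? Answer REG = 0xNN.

REG = 0x72

prologue: push r0 -> mem[0xec]=0x05, sp=0xec
prologue: push r3 -> mem[0xeb]=0xca, sp=0xeb
prologue: push r4 -> mem[0xea]=0x9e, sp=0xea
body[0] add  r6, r5, r6 -> r6=0xbe
body[1] mov  r0, r1 -> r0=0xfc
body[2] add  r4, r0, r7 -> r4=0x6d
body[3] add  r5, r2, #35 -> r5=0x3c
body[4] add  r1, r4, #5 -> r1=0x72
body[5] mov  r3, #0xa2 -> r3=0xa2
body[6] sub  r2, r2, r7 -> r2=0xa8
epilogue: pop r4=0x9e, sp=0xeb
epilogue: pop r3=0xca, sp=0xec
epilogue: pop r0=0x05, sp=0xed
r1 is caller-saved -> body value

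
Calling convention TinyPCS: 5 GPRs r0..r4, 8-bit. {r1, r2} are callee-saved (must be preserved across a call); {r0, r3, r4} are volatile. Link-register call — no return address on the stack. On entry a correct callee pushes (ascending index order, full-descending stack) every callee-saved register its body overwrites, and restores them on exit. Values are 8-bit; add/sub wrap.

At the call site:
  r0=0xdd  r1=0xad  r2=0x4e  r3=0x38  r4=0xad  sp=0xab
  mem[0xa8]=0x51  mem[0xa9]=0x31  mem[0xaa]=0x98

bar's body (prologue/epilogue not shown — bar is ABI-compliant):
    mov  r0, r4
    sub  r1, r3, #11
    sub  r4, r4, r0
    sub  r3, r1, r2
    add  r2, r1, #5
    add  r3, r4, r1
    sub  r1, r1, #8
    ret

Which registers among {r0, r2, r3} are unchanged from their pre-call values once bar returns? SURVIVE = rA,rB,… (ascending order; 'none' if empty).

prologue: push r1 → mem[0xaa]=0xad, sp=0xaa
prologue: push r2 → mem[0xa9]=0x4e, sp=0xa9
body[0] mov  r0, r4 → r0=0xad
body[1] sub  r1, r3, #11 → r1=0x2d
body[2] sub  r4, r4, r0 → r4=0x00
body[3] sub  r3, r1, r2 → r3=0xdf
body[4] add  r2, r1, #5 → r2=0x32
body[5] add  r3, r4, r1 → r3=0x2d
body[6] sub  r1, r1, #8 → r1=0x25
epilogue: pop r2=0x4e, sp=0xaa
epilogue: pop r1=0xad, sp=0xab
r0: caller-saved, written=True
r2: callee-saved, written=True
r3: caller-saved, written=True

SURVIVE = r2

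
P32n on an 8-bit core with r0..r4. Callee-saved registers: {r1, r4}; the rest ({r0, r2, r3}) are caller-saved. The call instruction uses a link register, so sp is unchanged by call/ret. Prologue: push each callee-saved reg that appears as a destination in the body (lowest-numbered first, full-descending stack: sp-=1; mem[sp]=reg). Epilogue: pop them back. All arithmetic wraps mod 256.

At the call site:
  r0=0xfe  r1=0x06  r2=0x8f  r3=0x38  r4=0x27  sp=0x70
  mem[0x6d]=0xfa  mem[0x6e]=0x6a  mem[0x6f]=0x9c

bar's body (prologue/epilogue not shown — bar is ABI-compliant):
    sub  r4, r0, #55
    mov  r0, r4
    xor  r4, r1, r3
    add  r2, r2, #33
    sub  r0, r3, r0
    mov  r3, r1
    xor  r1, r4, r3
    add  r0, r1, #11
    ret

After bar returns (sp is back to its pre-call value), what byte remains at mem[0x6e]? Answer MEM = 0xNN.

MEM = 0x27

prologue: push r1 → mem[0x6f]=0x06, sp=0x6f
prologue: push r4 → mem[0x6e]=0x27, sp=0x6e
body[0] sub  r4, r0, #55 → r4=0xc7
body[1] mov  r0, r4 → r0=0xc7
body[2] xor  r4, r1, r3 → r4=0x3e
body[3] add  r2, r2, #33 → r2=0xb0
body[4] sub  r0, r3, r0 → r0=0x71
body[5] mov  r3, r1 → r3=0x06
body[6] xor  r1, r4, r3 → r1=0x38
body[7] add  r0, r1, #11 → r0=0x43
epilogue: pop r4=0x27, sp=0x6f
epilogue: pop r1=0x06, sp=0x70
prologue pushed ['r1', 'r4'] at ['0x6f', '0x6e']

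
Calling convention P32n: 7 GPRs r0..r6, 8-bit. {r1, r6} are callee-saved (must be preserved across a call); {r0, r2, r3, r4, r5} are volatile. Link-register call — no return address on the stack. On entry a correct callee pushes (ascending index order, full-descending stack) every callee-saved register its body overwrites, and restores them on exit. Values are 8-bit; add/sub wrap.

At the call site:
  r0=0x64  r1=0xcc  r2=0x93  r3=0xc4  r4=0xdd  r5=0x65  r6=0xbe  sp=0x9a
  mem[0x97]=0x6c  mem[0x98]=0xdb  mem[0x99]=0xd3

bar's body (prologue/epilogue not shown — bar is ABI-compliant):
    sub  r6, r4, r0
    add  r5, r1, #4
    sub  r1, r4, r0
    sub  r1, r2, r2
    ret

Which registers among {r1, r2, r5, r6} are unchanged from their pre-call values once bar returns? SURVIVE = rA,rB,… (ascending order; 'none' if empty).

SURVIVE = r1,r2,r6

prologue: push r1 → mem[0x99]=0xcc, sp=0x99
prologue: push r6 → mem[0x98]=0xbe, sp=0x98
body[0] sub  r6, r4, r0 → r6=0x79
body[1] add  r5, r1, #4 → r5=0xd0
body[2] sub  r1, r4, r0 → r1=0x79
body[3] sub  r1, r2, r2 → r1=0x00
epilogue: pop r6=0xbe, sp=0x99
epilogue: pop r1=0xcc, sp=0x9a
r1: callee-saved, written=True
r2: caller-saved, written=False
r5: caller-saved, written=True
r6: callee-saved, written=True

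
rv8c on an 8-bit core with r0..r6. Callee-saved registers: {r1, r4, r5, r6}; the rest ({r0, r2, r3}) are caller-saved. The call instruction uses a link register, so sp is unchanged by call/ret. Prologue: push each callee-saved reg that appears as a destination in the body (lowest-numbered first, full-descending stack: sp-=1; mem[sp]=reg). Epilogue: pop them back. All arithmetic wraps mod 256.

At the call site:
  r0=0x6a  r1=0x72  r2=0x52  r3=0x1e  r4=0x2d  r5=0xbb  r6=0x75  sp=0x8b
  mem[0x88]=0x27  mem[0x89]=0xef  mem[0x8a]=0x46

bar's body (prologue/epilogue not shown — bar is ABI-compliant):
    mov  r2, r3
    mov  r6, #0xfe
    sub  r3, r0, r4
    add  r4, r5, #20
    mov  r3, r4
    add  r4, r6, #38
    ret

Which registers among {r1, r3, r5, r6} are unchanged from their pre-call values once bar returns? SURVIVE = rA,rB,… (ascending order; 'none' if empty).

SURVIVE = r1,r5,r6

prologue: push r4 → mem[0x8a]=0x2d, sp=0x8a
prologue: push r6 → mem[0x89]=0x75, sp=0x89
body[0] mov  r2, r3 → r2=0x1e
body[1] mov  r6, #0xfe → r6=0xfe
body[2] sub  r3, r0, r4 → r3=0x3d
body[3] add  r4, r5, #20 → r4=0xcf
body[4] mov  r3, r4 → r3=0xcf
body[5] add  r4, r6, #38 → r4=0x24
epilogue: pop r6=0x75, sp=0x8a
epilogue: pop r4=0x2d, sp=0x8b
r1: callee-saved, written=False
r3: caller-saved, written=True
r5: callee-saved, written=False
r6: callee-saved, written=True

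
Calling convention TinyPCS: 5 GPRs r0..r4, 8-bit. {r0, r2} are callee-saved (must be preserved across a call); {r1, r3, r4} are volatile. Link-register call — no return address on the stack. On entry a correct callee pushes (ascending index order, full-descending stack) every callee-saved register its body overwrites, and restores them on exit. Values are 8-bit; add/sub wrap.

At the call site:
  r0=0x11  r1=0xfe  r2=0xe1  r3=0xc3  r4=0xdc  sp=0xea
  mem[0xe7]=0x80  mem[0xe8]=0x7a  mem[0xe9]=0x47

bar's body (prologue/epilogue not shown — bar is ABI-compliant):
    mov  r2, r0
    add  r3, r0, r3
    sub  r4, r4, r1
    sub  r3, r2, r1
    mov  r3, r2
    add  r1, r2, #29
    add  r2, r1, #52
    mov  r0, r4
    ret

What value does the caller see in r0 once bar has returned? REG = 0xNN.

prologue: push r0 → mem[0xe9]=0x11, sp=0xe9
prologue: push r2 → mem[0xe8]=0xe1, sp=0xe8
body[0] mov  r2, r0 → r2=0x11
body[1] add  r3, r0, r3 → r3=0xd4
body[2] sub  r4, r4, r1 → r4=0xde
body[3] sub  r3, r2, r1 → r3=0x13
body[4] mov  r3, r2 → r3=0x11
body[5] add  r1, r2, #29 → r1=0x2e
body[6] add  r2, r1, #52 → r2=0x62
body[7] mov  r0, r4 → r0=0xde
epilogue: pop r2=0xe1, sp=0xe9
epilogue: pop r0=0x11, sp=0xea
r0 is callee-saved → restored

REG = 0x11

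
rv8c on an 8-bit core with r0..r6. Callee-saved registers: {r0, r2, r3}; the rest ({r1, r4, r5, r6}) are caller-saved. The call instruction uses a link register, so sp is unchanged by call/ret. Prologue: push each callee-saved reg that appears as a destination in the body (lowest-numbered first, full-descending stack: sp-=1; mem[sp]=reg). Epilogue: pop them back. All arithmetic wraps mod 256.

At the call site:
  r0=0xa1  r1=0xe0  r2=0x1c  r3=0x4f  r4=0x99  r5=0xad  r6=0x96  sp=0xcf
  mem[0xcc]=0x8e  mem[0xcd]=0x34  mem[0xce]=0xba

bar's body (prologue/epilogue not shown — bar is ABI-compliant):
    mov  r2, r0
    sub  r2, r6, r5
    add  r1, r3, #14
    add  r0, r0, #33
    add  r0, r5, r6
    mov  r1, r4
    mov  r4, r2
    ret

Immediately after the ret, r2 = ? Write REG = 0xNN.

REG = 0x1c

prologue: push r0 -> mem[0xce]=0xa1, sp=0xce
prologue: push r2 -> mem[0xcd]=0x1c, sp=0xcd
body[0] mov  r2, r0 -> r2=0xa1
body[1] sub  r2, r6, r5 -> r2=0xe9
body[2] add  r1, r3, #14 -> r1=0x5d
body[3] add  r0, r0, #33 -> r0=0xc2
body[4] add  r0, r5, r6 -> r0=0x43
body[5] mov  r1, r4 -> r1=0x99
body[6] mov  r4, r2 -> r4=0xe9
epilogue: pop r2=0x1c, sp=0xce
epilogue: pop r0=0xa1, sp=0xcf
r2 is callee-saved -> restored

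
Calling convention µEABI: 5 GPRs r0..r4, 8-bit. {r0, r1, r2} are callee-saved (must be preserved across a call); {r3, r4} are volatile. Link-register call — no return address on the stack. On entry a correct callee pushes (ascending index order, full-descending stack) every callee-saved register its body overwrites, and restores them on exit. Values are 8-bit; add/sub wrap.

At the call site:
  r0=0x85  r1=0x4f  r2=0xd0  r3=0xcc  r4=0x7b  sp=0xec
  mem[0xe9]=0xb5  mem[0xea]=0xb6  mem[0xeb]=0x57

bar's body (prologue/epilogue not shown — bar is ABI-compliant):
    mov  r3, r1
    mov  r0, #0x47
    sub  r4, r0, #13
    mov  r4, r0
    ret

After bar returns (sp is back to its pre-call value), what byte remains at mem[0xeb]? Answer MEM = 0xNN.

prologue: push r0 → mem[0xeb]=0x85, sp=0xeb
body[0] mov  r3, r1 → r3=0x4f
body[1] mov  r0, #0x47 → r0=0x47
body[2] sub  r4, r0, #13 → r4=0x3a
body[3] mov  r4, r0 → r4=0x47
epilogue: pop r0=0x85, sp=0xec
prologue pushed ['r0'] at ['0xeb']

MEM = 0x85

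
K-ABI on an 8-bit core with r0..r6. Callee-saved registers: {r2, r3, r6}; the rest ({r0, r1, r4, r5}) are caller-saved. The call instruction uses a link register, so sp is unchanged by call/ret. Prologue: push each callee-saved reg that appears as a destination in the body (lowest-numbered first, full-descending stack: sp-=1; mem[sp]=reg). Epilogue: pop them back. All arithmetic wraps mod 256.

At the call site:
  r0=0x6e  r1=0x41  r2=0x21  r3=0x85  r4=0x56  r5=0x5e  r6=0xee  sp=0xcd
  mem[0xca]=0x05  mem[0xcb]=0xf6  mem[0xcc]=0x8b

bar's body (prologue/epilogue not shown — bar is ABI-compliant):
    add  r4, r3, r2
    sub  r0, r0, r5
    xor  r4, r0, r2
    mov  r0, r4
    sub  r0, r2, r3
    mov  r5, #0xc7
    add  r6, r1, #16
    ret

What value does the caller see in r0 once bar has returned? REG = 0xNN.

REG = 0x9c

prologue: push r6 -> mem[0xcc]=0xee, sp=0xcc
body[0] add  r4, r3, r2 -> r4=0xa6
body[1] sub  r0, r0, r5 -> r0=0x10
body[2] xor  r4, r0, r2 -> r4=0x31
body[3] mov  r0, r4 -> r0=0x31
body[4] sub  r0, r2, r3 -> r0=0x9c
body[5] mov  r5, #0xc7 -> r5=0xc7
body[6] add  r6, r1, #16 -> r6=0x51
epilogue: pop r6=0xee, sp=0xcd
r0 is caller-saved -> body value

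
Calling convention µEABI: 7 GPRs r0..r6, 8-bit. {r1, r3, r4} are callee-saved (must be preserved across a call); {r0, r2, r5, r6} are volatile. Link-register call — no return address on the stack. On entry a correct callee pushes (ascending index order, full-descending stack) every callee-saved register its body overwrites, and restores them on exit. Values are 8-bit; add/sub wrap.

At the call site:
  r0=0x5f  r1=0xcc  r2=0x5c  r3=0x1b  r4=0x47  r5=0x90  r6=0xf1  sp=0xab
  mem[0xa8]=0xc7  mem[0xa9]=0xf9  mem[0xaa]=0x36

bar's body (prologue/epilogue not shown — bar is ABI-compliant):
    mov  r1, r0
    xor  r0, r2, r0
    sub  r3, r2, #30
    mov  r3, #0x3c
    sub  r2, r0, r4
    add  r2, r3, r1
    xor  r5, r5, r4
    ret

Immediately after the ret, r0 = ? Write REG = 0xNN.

prologue: push r1 → mem[0xaa]=0xcc, sp=0xaa
prologue: push r3 → mem[0xa9]=0x1b, sp=0xa9
body[0] mov  r1, r0 → r1=0x5f
body[1] xor  r0, r2, r0 → r0=0x03
body[2] sub  r3, r2, #30 → r3=0x3e
body[3] mov  r3, #0x3c → r3=0x3c
body[4] sub  r2, r0, r4 → r2=0xbc
body[5] add  r2, r3, r1 → r2=0x9b
body[6] xor  r5, r5, r4 → r5=0xd7
epilogue: pop r3=0x1b, sp=0xaa
epilogue: pop r1=0xcc, sp=0xab
r0 is caller-saved → body value

REG = 0x03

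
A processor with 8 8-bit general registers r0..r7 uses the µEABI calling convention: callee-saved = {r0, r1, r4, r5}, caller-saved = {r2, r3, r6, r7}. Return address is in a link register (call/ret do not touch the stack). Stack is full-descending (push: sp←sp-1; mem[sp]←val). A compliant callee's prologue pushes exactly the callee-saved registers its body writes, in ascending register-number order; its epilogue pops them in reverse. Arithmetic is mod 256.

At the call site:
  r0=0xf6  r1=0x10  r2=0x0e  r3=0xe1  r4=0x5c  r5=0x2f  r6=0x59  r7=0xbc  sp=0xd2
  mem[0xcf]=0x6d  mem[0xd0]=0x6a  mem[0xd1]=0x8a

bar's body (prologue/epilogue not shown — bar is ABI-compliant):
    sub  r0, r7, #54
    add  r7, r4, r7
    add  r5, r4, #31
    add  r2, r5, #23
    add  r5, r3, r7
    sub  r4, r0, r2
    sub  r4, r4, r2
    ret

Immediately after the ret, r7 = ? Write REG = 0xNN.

REG = 0x18

prologue: push r0 → mem[0xd1]=0xf6, sp=0xd1
prologue: push r4 → mem[0xd0]=0x5c, sp=0xd0
prologue: push r5 → mem[0xcf]=0x2f, sp=0xcf
body[0] sub  r0, r7, #54 → r0=0x86
body[1] add  r7, r4, r7 → r7=0x18
body[2] add  r5, r4, #31 → r5=0x7b
body[3] add  r2, r5, #23 → r2=0x92
body[4] add  r5, r3, r7 → r5=0xf9
body[5] sub  r4, r0, r2 → r4=0xf4
body[6] sub  r4, r4, r2 → r4=0x62
epilogue: pop r5=0x2f, sp=0xd0
epilogue: pop r4=0x5c, sp=0xd1
epilogue: pop r0=0xf6, sp=0xd2
r7 is caller-saved → body value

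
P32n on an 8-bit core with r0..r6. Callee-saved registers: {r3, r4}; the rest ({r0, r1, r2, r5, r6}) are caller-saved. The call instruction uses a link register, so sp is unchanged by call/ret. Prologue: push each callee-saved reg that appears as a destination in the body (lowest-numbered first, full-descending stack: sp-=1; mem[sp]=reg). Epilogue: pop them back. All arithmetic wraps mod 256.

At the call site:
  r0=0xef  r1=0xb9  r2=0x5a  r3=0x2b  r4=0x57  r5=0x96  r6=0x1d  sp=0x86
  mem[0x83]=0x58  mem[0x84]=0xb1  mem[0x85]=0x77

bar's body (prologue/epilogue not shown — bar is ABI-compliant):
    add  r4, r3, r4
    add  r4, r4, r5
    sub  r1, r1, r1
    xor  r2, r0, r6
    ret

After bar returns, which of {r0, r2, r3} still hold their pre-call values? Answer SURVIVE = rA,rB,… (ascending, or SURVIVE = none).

SURVIVE = r0,r3

prologue: push r4 -> mem[0x85]=0x57, sp=0x85
body[0] add  r4, r3, r4 -> r4=0x82
body[1] add  r4, r4, r5 -> r4=0x18
body[2] sub  r1, r1, r1 -> r1=0x00
body[3] xor  r2, r0, r6 -> r2=0xf2
epilogue: pop r4=0x57, sp=0x86
r0: caller-saved, written=False
r2: caller-saved, written=True
r3: callee-saved, written=False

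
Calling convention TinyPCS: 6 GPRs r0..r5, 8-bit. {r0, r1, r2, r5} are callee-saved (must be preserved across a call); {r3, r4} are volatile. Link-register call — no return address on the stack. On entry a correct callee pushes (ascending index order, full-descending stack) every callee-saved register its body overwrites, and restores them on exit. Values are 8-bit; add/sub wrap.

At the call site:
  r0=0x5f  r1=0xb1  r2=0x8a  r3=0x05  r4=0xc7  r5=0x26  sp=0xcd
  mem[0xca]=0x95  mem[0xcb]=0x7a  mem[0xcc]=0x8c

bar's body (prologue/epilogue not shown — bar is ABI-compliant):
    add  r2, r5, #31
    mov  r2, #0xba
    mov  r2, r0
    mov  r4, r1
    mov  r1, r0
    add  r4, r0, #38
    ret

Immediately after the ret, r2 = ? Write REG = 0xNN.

REG = 0x8a

prologue: push r1 → mem[0xcc]=0xb1, sp=0xcc
prologue: push r2 → mem[0xcb]=0x8a, sp=0xcb
body[0] add  r2, r5, #31 → r2=0x45
body[1] mov  r2, #0xba → r2=0xba
body[2] mov  r2, r0 → r2=0x5f
body[3] mov  r4, r1 → r4=0xb1
body[4] mov  r1, r0 → r1=0x5f
body[5] add  r4, r0, #38 → r4=0x85
epilogue: pop r2=0x8a, sp=0xcc
epilogue: pop r1=0xb1, sp=0xcd
r2 is callee-saved → restored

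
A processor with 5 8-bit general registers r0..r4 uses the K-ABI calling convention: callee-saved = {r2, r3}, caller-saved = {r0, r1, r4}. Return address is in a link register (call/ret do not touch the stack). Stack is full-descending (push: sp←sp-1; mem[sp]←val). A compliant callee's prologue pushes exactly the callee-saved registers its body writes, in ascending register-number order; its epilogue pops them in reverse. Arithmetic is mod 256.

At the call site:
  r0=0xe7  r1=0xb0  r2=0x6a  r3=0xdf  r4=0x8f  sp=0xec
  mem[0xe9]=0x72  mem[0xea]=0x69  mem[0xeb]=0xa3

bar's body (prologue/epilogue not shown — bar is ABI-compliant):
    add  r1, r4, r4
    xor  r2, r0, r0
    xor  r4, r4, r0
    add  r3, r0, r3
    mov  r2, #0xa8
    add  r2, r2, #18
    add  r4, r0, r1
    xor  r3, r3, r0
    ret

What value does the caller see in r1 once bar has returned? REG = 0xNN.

REG = 0x1e

prologue: push r2 → mem[0xeb]=0x6a, sp=0xeb
prologue: push r3 → mem[0xea]=0xdf, sp=0xea
body[0] add  r1, r4, r4 → r1=0x1e
body[1] xor  r2, r0, r0 → r2=0x00
body[2] xor  r4, r4, r0 → r4=0x68
body[3] add  r3, r0, r3 → r3=0xc6
body[4] mov  r2, #0xa8 → r2=0xa8
body[5] add  r2, r2, #18 → r2=0xba
body[6] add  r4, r0, r1 → r4=0x05
body[7] xor  r3, r3, r0 → r3=0x21
epilogue: pop r3=0xdf, sp=0xeb
epilogue: pop r2=0x6a, sp=0xec
r1 is caller-saved → body value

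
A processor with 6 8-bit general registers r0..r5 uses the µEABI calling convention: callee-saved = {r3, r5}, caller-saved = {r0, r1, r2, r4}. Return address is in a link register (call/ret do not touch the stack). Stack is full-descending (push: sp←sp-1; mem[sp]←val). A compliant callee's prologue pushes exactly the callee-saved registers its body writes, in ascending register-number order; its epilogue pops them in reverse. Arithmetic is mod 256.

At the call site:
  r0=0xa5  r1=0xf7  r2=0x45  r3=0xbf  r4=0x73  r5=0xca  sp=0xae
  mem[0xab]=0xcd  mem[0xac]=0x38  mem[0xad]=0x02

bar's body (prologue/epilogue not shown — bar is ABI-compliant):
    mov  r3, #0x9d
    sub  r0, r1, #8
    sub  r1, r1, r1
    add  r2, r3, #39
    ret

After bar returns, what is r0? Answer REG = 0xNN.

prologue: push r3 -> mem[0xad]=0xbf, sp=0xad
body[0] mov  r3, #0x9d -> r3=0x9d
body[1] sub  r0, r1, #8 -> r0=0xef
body[2] sub  r1, r1, r1 -> r1=0x00
body[3] add  r2, r3, #39 -> r2=0xc4
epilogue: pop r3=0xbf, sp=0xae
r0 is caller-saved -> body value

REG = 0xef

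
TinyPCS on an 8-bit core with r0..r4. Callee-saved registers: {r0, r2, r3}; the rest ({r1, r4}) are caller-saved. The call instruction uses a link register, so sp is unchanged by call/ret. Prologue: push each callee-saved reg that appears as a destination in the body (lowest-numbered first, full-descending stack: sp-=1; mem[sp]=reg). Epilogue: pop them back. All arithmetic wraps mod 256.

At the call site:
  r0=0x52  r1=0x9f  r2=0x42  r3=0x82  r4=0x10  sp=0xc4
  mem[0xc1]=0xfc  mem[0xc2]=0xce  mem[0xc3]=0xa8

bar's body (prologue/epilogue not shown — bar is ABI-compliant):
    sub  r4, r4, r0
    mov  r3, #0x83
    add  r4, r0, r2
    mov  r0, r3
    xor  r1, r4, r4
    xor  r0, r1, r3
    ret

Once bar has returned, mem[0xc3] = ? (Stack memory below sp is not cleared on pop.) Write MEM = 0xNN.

prologue: push r0 -> mem[0xc3]=0x52, sp=0xc3
prologue: push r3 -> mem[0xc2]=0x82, sp=0xc2
body[0] sub  r4, r4, r0 -> r4=0xbe
body[1] mov  r3, #0x83 -> r3=0x83
body[2] add  r4, r0, r2 -> r4=0x94
body[3] mov  r0, r3 -> r0=0x83
body[4] xor  r1, r4, r4 -> r1=0x00
body[5] xor  r0, r1, r3 -> r0=0x83
epilogue: pop r3=0x82, sp=0xc3
epilogue: pop r0=0x52, sp=0xc4
prologue pushed ['r0', 'r3'] at ['0xc3', '0xc2']

MEM = 0x52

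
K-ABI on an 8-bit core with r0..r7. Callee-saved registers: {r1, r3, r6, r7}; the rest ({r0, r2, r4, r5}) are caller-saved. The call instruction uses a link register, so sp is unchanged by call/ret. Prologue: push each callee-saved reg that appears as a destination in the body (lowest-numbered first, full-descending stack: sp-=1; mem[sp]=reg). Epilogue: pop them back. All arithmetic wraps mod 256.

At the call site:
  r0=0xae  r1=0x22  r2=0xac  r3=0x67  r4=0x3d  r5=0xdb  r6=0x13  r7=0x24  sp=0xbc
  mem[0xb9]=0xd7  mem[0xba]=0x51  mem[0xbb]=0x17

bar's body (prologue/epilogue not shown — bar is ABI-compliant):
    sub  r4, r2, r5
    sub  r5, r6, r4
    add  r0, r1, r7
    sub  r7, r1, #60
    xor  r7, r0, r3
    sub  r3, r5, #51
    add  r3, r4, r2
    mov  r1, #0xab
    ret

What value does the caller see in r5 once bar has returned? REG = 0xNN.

REG = 0x42

prologue: push r1 → mem[0xbb]=0x22, sp=0xbb
prologue: push r3 → mem[0xba]=0x67, sp=0xba
prologue: push r7 → mem[0xb9]=0x24, sp=0xb9
body[0] sub  r4, r2, r5 → r4=0xd1
body[1] sub  r5, r6, r4 → r5=0x42
body[2] add  r0, r1, r7 → r0=0x46
body[3] sub  r7, r1, #60 → r7=0xe6
body[4] xor  r7, r0, r3 → r7=0x21
body[5] sub  r3, r5, #51 → r3=0x0f
body[6] add  r3, r4, r2 → r3=0x7d
body[7] mov  r1, #0xab → r1=0xab
epilogue: pop r7=0x24, sp=0xba
epilogue: pop r3=0x67, sp=0xbb
epilogue: pop r1=0x22, sp=0xbc
r5 is caller-saved → body value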